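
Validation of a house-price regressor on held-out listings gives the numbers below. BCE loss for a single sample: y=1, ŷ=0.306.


BCE = -[y·ln(p) + (1-y)·ln(1-p)]
= -1·ln(0.306) - 0
= -ln(0.306) = 1.1842

1.1842


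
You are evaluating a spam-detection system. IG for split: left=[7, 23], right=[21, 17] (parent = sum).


Parent = [28, 40], H_parent = 0.9774
H_left = 0.7838 (n=30), H_right = 0.992 (n=38)
H_children = (30/68)·0.7838 + (38/68)·0.992 = 0.9001
IG = 0.9774 - 0.9001 = 0.0773

0.0773


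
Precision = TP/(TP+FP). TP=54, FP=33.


Precision = TP/(TP+FP)
= 54/(54+33)
= 54/87 = 62.07%

62.07%


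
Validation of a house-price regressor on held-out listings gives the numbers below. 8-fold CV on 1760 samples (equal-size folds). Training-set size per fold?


Fold size = 1760/8 = 220
Training per fold = 1760 - 220 = 1540

1540


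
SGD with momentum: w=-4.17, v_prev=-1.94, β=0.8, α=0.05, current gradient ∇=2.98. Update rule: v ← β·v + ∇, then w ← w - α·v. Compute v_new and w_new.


v_new = 0.8·-1.94 + 2.98 = -1.552 + 2.98 = 1.428
w_new = -4.17 - 0.05·1.428 = -4.17 - 0.0714 = -4.2414

v_new=1.428, w_new=-4.2414


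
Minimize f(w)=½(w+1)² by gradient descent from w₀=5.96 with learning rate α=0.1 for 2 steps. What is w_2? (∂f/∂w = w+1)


step 1: grad = 5.96+1 = 6.96; w = 5.96 - 0.1·(6.96) = 5.264
step 2: grad = 5.264+1 = 6.264; w = 5.264 - 0.1·(6.264) = 4.6376

4.6376


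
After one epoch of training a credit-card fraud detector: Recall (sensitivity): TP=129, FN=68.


Recall = TP/(TP+FN)
= 129/(129+68)
= 129/197 = 65.48%

65.48%


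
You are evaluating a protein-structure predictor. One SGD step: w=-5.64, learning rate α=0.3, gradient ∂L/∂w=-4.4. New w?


w_new = w - α·∇
= -5.64 - 0.3·-4.4
= -5.64 + 1.32
= -4.32

-4.32


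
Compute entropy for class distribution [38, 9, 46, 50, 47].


Probabilities: [38/190, 9/190, 46/190, 50/190, 47/190] ≈ [0.2, 0.0474, 0.2421, 0.2632, 0.2474]
H = -((38/190)·log₂(38/190) + (9/190)·log₂(9/190) + (46/190)·log₂(46/190) + (50/190)·log₂(50/190) + (47/190)·log₂(47/190))
  = 2.1736 bits

2.1736 bits


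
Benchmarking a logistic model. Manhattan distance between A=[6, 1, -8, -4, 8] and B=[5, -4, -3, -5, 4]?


d = |6-5| + |1+ 4| + |-8+ 3| + |-4+ 5| + |8-4|
  = 1 + 5 + 5 + 1 + 4
  = 16

16


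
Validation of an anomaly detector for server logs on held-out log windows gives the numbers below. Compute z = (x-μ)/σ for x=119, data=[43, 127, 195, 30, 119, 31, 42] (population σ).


μ = 83.8571, σ = 59.2391
z = (119 - 83.8571)/59.2391 = 0.5932

0.5932


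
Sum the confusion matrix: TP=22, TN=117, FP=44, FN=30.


Total = TP + TN + FP + FN
= 22 + 117 + 44 + 30
= 213
(Predicted positive: 66, predicted negative: 147)

213


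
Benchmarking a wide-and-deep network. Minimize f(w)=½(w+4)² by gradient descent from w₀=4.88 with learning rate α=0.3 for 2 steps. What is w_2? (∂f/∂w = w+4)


step 1: grad = 4.88+4 = 8.88; w = 4.88 - 0.3·(8.88) = 2.216
step 2: grad = 2.216+4 = 6.216; w = 2.216 - 0.3·(6.216) = 0.3512

0.3512


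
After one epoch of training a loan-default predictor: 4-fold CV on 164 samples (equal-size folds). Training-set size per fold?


Fold size = 164/4 = 41
Training per fold = 164 - 41 = 123

123


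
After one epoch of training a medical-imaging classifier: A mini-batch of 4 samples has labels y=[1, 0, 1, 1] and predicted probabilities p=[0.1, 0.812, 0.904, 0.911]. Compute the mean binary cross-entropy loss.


L[0] = -ln(0.1) = 2.3026
L[1] = -ln(1-0.812) = -ln(0.188) = 1.6713
L[2] = -ln(0.904) = 0.1009
L[3] = -ln(0.911) = 0.0932
mean = (2.3026 + 1.6713 + 0.1009 + 0.0932)/4 = 1.042

1.042


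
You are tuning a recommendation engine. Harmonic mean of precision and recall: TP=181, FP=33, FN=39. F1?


Precision = 181/214 = 0.8458
Recall = 181/220 = 0.8227
F1 = 2·P·R/(P+R) = 2·TP/(2·TP+FP+FN) = 362/(362+33+39) = 362/434 = 0.8341

0.8341


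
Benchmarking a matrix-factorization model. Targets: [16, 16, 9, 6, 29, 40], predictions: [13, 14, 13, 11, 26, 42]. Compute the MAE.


Absolute errors: |16-13|=3, |16-14|=2, |9-13|=4, |6-11|=5, |29-26|=3, |40-42|=2
Sum = 19
MAE = 19/6 = 19/6

19/6


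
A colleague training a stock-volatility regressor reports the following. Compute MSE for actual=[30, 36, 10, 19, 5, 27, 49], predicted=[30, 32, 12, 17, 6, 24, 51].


Squared errors: (30-30)²=0, (36-32)²=16, (10-12)²=4, (19-17)²=4, (5-6)²=1, (27-24)²=9, (49-51)²=4
Sum = 38
MSE = 38/7 = 38/7

38/7


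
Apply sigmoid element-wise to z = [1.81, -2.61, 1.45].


σ(1.81) = 1/(1+e^-1.81) = 0.8594
σ(-2.61) = 1/(1+e^2.61) = 0.0685
σ(1.45) = 1/(1+e^-1.45) = 0.81
result = [0.8594, 0.0685, 0.81]

[0.8594, 0.0685, 0.81]


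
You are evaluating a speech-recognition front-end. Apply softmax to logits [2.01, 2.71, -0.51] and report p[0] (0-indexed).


Exponentials: e^2.01=7.4633, e^2.71=15.0293, e^-0.51=0.6005
Sum = 23.0931
Softmax = [0.3232, 0.6508, 0.026]
p[0] = 7.4633/23.0931 = 0.3232

0.3232


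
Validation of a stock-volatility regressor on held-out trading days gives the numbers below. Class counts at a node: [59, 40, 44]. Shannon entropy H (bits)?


Probabilities: [59/143, 40/143, 44/143] ≈ [0.4126, 0.2797, 0.3077]
H = -((59/143)·log₂(59/143) + (40/143)·log₂(40/143) + (44/143)·log₂(44/143))
  = 1.5643 bits

1.5643 bits


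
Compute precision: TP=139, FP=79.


Precision = TP/(TP+FP)
= 139/(139+79)
= 139/218 = 63.76%

63.76%


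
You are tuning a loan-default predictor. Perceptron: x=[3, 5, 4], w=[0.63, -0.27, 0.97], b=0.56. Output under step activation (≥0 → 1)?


z = (3)·(0.63) + (5)·(-0.27) + (4)·(0.97) + 0.56
  = 4.98
step(z) = 1 (z≥0)

1


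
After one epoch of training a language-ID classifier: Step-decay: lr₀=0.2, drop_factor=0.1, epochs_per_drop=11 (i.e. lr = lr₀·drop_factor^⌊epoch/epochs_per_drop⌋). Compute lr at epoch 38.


n_drops = ⌊38/11⌋ = 3
lr = 0.2·0.1^3 = 0.2·0.001 = 0.0002

0.0002


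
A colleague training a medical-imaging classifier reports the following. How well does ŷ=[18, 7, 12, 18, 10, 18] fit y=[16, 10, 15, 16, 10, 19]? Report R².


ȳ = 14.3333
SS_res = Σ(y-ŷ)² = 27
SS_tot = Σ(y-ȳ)² = 65.33
R² = 1 - SS_res/SS_tot = 1 - 0.4133 = 0.5867

0.5867


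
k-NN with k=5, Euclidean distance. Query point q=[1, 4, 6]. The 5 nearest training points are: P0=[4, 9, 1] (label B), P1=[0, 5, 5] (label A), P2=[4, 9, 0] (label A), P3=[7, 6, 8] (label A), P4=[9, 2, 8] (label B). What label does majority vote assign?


d(q,P0) = 7.6811  (label B)
d(q,P1) = 1.7321  (label A)
d(q,P2) = 8.3666  (label A)
d(q,P3) = 6.6332  (label A)
d(q,P4) = 8.4853  (label B)
Votes: A=3, B=2
Majority → A

A


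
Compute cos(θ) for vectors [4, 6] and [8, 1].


A·B = 4·8 + 6·1 = 38
‖A‖ = √52 = 7.2111, ‖B‖ = √65 = 8.0623
cos = 38/(√52·√65) = 38/√3380 = 0.6536

0.6536


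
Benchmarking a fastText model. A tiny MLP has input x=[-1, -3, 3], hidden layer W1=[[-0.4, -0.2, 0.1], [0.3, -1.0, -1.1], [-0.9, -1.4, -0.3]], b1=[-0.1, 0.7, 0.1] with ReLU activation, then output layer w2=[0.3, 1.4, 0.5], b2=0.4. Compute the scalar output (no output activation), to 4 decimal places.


z1[0] = (-0.4)·(-1) + (-0.2)·(-3) + (0.1)·(3) - 0.1 = 1.2
z1[1] = (0.3)·(-1) + (-1.0)·(-3) + (-1.1)·(3) + 0.7 = 0.1
z1[2] = (-0.9)·(-1) + (-1.4)·(-3) + (-0.3)·(3) + 0.1 = 4.3
h = ReLU(z1) = [1.2, 0.1, 4.3]
output = (0.3)·(1.2) + (1.4)·(0.1) + (0.5)·(4.3) + 0.4 = 3.05

3.05


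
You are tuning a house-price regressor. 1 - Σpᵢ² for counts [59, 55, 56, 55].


Probabilities: [59/225, 55/225, 56/225, 55/225] ≈ [0.2622, 0.2444, 0.2489, 0.2444]
Σpᵢ² = (3481 + 3025 + 3136 + 3025)/225² = 12667/50625
Gini = 1 - Σpᵢ² = 1 - 12667/50625 = 0.7498

0.7498


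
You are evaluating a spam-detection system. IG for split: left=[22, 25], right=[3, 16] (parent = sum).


Parent = [25, 41], H_parent = 0.9572
H_left = 0.9971 (n=47), H_right = 0.6292 (n=19)
H_children = (47/66)·0.9971 + (19/66)·0.6292 = 0.8912
IG = 0.9572 - 0.8912 = 0.066

0.066


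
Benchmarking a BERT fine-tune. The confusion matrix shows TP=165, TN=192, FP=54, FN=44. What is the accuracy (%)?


Accuracy = (TP+TN)/(TP+TN+FP+FN)
= (165+192)/(455)
= 357/455 = 78.46%

78.46%


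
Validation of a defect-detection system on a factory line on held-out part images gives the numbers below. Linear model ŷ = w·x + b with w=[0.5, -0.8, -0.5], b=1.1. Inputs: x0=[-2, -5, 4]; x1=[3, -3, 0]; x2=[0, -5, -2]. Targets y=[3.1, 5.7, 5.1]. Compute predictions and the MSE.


ŷ0 = (0.5)·(-2) + (-0.8)·(-5) + (-0.5)·(4) + 1.1 = 2.1
ŷ1 = (0.5)·(3) + (-0.8)·(-3) + (-0.5)·(0) + 1.1 = 5.0
ŷ2 = (0.5)·(0) + (-0.8)·(-5) + (-0.5)·(-2) + 1.1 = 6.1
errors² = [1.0, 0.49, 1.0]
MSE = 2.4900/3 = 0.83

0.83


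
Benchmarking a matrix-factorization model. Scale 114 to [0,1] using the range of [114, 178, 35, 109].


min=35, max=178
(114-35)/(178-35) = 79/143 = 0.5524

0.5524


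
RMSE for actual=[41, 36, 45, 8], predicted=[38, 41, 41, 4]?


MSE = 66/4 = 16.5
RMSE = √(66/4) = 4.062

4.062


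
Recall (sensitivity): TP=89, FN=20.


Recall = TP/(TP+FN)
= 89/(89+20)
= 89/109 = 81.65%

81.65%


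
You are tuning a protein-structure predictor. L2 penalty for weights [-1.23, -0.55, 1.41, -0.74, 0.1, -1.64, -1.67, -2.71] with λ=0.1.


‖w‖₂² = (-1.23)² + (-0.55)² + (1.41)² + (-0.74)² + (0.1)² + (-1.64)² + (-1.67)² + (-2.71)²
     = 1.5129 + 0.3025 + 1.9881 + 0.5476 + 0.01 + 2.6896 + 2.7889 + 7.3441
     = 17.1837
λ·‖w‖₂² = 0.1·17.1837 = 1.71837

1.71837


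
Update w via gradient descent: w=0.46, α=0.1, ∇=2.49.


w_new = w - α·∇
= 0.46 - 0.1·2.49
= 0.46 - 0.249
= 0.211

0.211


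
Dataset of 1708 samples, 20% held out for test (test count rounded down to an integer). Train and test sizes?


Test = ⌊1708·20/100⌋ = 341
Train = 1708 - 341 = 1367

Train: 1367, Test: 341


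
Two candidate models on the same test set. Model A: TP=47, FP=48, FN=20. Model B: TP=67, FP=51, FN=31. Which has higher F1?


Model A: P=47/95=0.4947, R=47/67=0.7015, F1=2PR/(P+R)=2TP/(2TP+FP+FN)=94/162=0.5802
Model B: P=67/118=0.5678, R=67/98=0.6837, F1=2PR/(P+R)=2TP/(2TP+FP+FN)=134/216=0.6204
0.5802 < 0.6204 → Model B

Model B


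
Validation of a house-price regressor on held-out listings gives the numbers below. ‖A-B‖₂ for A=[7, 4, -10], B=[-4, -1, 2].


d = √((7+ 4)² + (4+ 1)² + (-10-2)²)
  = √(121 + 25 + 144)
  = √290 = 17.0294

17.0294


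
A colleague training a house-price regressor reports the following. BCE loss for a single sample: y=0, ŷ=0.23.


BCE = -[y·ln(p) + (1-y)·ln(1-p)]
= -0 - 1·ln(1-0.23)
= -ln(0.77) = 0.2614

0.2614


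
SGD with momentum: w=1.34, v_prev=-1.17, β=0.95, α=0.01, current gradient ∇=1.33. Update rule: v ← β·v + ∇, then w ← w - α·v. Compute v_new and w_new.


v_new = 0.95·-1.17 + 1.33 = -1.1115 + 1.33 = 0.2185
w_new = 1.34 - 0.01·0.2185 = 1.34 - 0.002185 = 1.337815

v_new=0.2185, w_new=1.337815


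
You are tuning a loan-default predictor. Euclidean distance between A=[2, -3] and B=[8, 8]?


d = √((2-8)² + (-3-8)²)
  = √(36 + 121)
  = √157 = 12.53

12.53


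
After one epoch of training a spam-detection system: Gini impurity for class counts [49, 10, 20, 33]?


Probabilities: [49/112, 10/112, 20/112, 33/112] ≈ [0.4375, 0.0893, 0.1786, 0.2946]
Σpᵢ² = (2401 + 100 + 400 + 1089)/112² = 3990/12544
Gini = 1 - Σpᵢ² = 1 - 3990/12544 = 0.6819

0.6819


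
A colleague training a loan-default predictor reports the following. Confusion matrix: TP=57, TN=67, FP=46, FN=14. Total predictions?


Total = TP + TN + FP + FN
= 57 + 67 + 46 + 14
= 184
(Predicted positive: 103, predicted negative: 81)

184


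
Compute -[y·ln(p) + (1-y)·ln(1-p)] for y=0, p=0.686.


BCE = -[y·ln(p) + (1-y)·ln(1-p)]
= -0 - 1·ln(1-0.686)
= -ln(0.314) = 1.1584

1.1584


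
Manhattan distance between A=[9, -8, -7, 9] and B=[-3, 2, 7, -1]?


d = |9+ 3| + |-8-2| + |-7-7| + |9+ 1|
  = 12 + 10 + 14 + 10
  = 46

46


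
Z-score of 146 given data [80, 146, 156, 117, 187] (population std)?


μ = 137.2, σ = 36.3065
z = (146 - 137.2)/36.3065 = 0.2424

0.2424


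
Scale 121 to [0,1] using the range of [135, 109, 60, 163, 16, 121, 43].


min=16, max=163
(121-16)/(163-16) = 105/147 = 0.7143

0.7143


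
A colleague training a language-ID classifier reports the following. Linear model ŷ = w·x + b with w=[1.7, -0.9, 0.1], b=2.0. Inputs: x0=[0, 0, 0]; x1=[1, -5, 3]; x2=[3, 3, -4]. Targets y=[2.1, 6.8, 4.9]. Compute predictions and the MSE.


ŷ0 = (1.7)·(0) + (-0.9)·(0) + (0.1)·(0) + 2.0 = 2.0
ŷ1 = (1.7)·(1) + (-0.9)·(-5) + (0.1)·(3) + 2.0 = 8.5
ŷ2 = (1.7)·(3) + (-0.9)·(3) + (0.1)·(-4) + 2.0 = 4.0
errors² = [0.01, 2.89, 0.81]
MSE = 3.7100/3 = 1.2367

1.2367


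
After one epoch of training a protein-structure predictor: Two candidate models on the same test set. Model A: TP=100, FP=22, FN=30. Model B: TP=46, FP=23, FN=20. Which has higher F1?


Model A: P=100/122=0.8197, R=100/130=0.7692, F1=2PR/(P+R)=2TP/(2TP+FP+FN)=200/252=0.7937
Model B: P=46/69=0.6667, R=46/66=0.697, F1=2PR/(P+R)=2TP/(2TP+FP+FN)=92/135=0.6815
0.7937 > 0.6815 → Model A

Model A


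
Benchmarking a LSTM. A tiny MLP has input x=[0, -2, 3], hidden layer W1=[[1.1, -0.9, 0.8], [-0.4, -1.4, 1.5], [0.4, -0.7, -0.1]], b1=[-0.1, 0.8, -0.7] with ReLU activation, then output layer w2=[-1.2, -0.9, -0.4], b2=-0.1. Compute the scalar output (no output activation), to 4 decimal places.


z1[0] = (1.1)·(0) + (-0.9)·(-2) + (0.8)·(3) - 0.1 = 4.1
z1[1] = (-0.4)·(0) + (-1.4)·(-2) + (1.5)·(3) + 0.8 = 8.1
z1[2] = (0.4)·(0) + (-0.7)·(-2) + (-0.1)·(3) - 0.7 = 0.4
h = ReLU(z1) = [4.1, 8.1, 0.4]
output = (-1.2)·(4.1) + (-0.9)·(8.1) + (-0.4)·(0.4) - 0.1 = -12.47

-12.47


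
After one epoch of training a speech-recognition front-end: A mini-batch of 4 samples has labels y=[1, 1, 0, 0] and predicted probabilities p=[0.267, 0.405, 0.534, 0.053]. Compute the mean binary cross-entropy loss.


L[0] = -ln(0.267) = 1.3205
L[1] = -ln(0.405) = 0.9039
L[2] = -ln(1-0.534) = -ln(0.466) = 0.7636
L[3] = -ln(1-0.053) = -ln(0.947) = 0.0545
mean = (1.3205 + 0.9039 + 0.7636 + 0.0545)/4 = 0.7606

0.7606


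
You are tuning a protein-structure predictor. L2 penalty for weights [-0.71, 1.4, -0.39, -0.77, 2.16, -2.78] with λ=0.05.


‖w‖₂² = (-0.71)² + (1.4)² + (-0.39)² + (-0.77)² + (2.16)² + (-2.78)²
     = 0.5041 + 1.96 + 0.1521 + 0.5929 + 4.6656 + 7.7284
     = 15.6031
λ·‖w‖₂² = 0.05·15.6031 = 0.780155

0.780155


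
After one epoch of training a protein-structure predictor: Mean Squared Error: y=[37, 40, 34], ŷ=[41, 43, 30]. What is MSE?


Squared errors: (37-41)²=16, (40-43)²=9, (34-30)²=16
Sum = 41
MSE = 41/3 = 41/3

41/3


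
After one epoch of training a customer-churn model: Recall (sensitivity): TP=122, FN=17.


Recall = TP/(TP+FN)
= 122/(122+17)
= 122/139 = 87.77%

87.77%


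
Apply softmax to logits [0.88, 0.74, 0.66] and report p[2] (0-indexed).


Exponentials: e^0.88=2.4109, e^0.74=2.0959, e^0.66=1.9348
Sum = 6.4416
Softmax = [0.3743, 0.3254, 0.3004]
p[2] = 1.9348/6.4416 = 0.3004

0.3004


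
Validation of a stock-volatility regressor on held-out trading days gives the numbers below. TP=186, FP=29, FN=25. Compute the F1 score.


Precision = 186/215 = 0.8651
Recall = 186/211 = 0.8815
F1 = 2·P·R/(P+R) = 2·TP/(2·TP+FP+FN) = 372/(372+29+25) = 372/426 = 0.8732

0.8732


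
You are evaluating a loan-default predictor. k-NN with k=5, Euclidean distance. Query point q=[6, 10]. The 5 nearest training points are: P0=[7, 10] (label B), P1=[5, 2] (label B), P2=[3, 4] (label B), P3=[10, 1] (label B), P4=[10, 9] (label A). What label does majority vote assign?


d(q,P0) = 1.0  (label B)
d(q,P1) = 8.0623  (label B)
d(q,P2) = 6.7082  (label B)
d(q,P3) = 9.8489  (label B)
d(q,P4) = 4.1231  (label A)
Votes: A=1, B=4
Majority → B

B


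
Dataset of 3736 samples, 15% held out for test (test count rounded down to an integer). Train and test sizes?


Test = ⌊3736·15/100⌋ = 560
Train = 3736 - 560 = 3176

Train: 3176, Test: 560


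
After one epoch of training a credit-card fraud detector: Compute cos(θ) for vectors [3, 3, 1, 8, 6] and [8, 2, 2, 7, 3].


A·B = 3·8 + 3·2 + 1·2 + 8·7 + 6·3 = 106
‖A‖ = √119 = 10.9087, ‖B‖ = √130 = 11.4018
cos = 106/(√119·√130) = 106/√15470 = 0.8522

0.8522


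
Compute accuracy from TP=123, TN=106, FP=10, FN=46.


Accuracy = (TP+TN)/(TP+TN+FP+FN)
= (123+106)/(285)
= 229/285 = 80.35%

80.35%


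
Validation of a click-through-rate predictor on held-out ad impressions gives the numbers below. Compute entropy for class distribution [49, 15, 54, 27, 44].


Probabilities: [49/189, 15/189, 54/189, 27/189, 44/189] ≈ [0.2593, 0.0794, 0.2857, 0.1429, 0.2328]
H = -((49/189)·log₂(49/189) + (15/189)·log₂(15/189) + (54/189)·log₂(54/189) + (27/189)·log₂(27/189) + (44/189)·log₂(44/189))
  = 2.202 bits

2.202 bits


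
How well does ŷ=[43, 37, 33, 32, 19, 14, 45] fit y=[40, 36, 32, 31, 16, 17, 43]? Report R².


ȳ = 30.7143
SS_res = Σ(y-ŷ)² = 34
SS_tot = Σ(y-ȳ)² = 671.43
R² = 1 - SS_res/SS_tot = 1 - 0.0506 = 0.9494

0.9494


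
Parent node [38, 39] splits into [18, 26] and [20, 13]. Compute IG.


Parent = [38, 39], H_parent = 0.9999
H_left = 0.976 (n=44), H_right = 0.9673 (n=33)
H_children = (44/77)·0.976 + (33/77)·0.9673 = 0.9723
IG = 0.9999 - 0.9723 = 0.0276

0.0276


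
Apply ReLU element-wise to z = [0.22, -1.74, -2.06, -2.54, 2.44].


ReLU(0.22) = max(0, 0.22) = 0.22
ReLU(-1.74) = max(0, -1.74) = 0.0
ReLU(-2.06) = max(0, -2.06) = 0.0
ReLU(-2.54) = max(0, -2.54) = 0.0
ReLU(2.44) = max(0, 2.44) = 2.44
result = [0.22, 0.0, 0.0, 0.0, 2.44]

[0.22, 0.0, 0.0, 0.0, 2.44]


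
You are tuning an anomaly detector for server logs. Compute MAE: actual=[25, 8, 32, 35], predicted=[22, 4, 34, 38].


Absolute errors: |25-22|=3, |8-4|=4, |32-34|=2, |35-38|=3
Sum = 12
MAE = 12/4 = 3

3


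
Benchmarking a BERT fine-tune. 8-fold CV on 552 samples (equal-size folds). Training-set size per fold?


Fold size = 552/8 = 69
Training per fold = 552 - 69 = 483

483


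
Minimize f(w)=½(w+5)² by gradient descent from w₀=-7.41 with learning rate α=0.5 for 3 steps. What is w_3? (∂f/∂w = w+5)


step 1: grad = -7.41+5 = -2.41; w = -7.41 - 0.5·(-2.41) = -6.205
step 2: grad = -6.205+5 = -1.205; w = -6.205 - 0.5·(-1.205) = -5.6025
step 3: grad = -5.6025+5 = -0.6025; w = -5.6025 - 0.5·(-0.6025) = -5.30125

-5.30125


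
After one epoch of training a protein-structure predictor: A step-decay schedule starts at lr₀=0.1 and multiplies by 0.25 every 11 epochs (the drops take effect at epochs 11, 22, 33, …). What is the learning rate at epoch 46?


n_drops = ⌊46/11⌋ = 4
lr = 0.1·0.25^4 = 0.1·0.00390625 = 0.000390625

0.000390625


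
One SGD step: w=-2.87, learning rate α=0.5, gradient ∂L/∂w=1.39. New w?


w_new = w - α·∇
= -2.87 - 0.5·1.39
= -2.87 - 0.695
= -3.565

-3.565


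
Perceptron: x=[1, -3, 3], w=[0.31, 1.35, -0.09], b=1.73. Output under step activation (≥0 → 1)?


z = (1)·(0.31) + (-3)·(1.35) + (3)·(-0.09) + 1.73
  = -2.28
step(z) = 0 (z<0)

0


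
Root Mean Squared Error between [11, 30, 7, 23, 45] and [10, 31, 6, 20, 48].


MSE = 21/5 = 4.2
RMSE = √(21/5) = 2.0494

2.0494


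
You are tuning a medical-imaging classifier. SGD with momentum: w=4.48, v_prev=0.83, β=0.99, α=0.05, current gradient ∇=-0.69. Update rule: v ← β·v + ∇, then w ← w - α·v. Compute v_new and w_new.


v_new = 0.99·0.83 - 0.69 = 0.8217 - 0.69 = 0.1317
w_new = 4.48 - 0.05·0.1317 = 4.48 - 0.006585 = 4.473415

v_new=0.1317, w_new=4.473415


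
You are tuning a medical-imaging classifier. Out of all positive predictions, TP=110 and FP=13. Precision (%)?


Precision = TP/(TP+FP)
= 110/(110+13)
= 110/123 = 89.43%

89.43%


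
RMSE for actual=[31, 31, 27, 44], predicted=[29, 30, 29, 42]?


MSE = 13/4 = 3.25
RMSE = √(13/4) = 1.8028

1.8028


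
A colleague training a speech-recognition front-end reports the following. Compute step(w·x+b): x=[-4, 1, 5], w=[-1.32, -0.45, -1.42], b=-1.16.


z = (-4)·(-1.32) + (1)·(-0.45) + (5)·(-1.42) - 1.16
  = -3.43
step(z) = 0 (z<0)

0


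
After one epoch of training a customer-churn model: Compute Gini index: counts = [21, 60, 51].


Probabilities: [21/132, 60/132, 51/132] ≈ [0.1591, 0.4545, 0.3864]
Σpᵢ² = (441 + 3600 + 2601)/132² = 6642/17424
Gini = 1 - Σpᵢ² = 1 - 6642/17424 = 0.6188

0.6188


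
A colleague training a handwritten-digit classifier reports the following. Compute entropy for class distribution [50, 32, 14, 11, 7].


Probabilities: [50/114, 32/114, 14/114, 11/114, 7/114] ≈ [0.4386, 0.2807, 0.1228, 0.0965, 0.0614]
H = -((50/114)·log₂(50/114) + (32/114)·log₂(32/114) + (14/114)·log₂(14/114) + (11/114)·log₂(11/114) + (7/114)·log₂(7/114))
  = 1.9802 bits

1.9802 bits


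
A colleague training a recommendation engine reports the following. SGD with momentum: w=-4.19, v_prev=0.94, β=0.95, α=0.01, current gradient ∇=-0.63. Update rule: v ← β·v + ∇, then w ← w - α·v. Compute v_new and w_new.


v_new = 0.95·0.94 - 0.63 = 0.893 - 0.63 = 0.263
w_new = -4.19 - 0.01·0.263 = -4.19 - 0.00263 = -4.19263

v_new=0.263, w_new=-4.19263


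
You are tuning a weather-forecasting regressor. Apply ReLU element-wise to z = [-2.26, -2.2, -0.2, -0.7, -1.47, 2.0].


ReLU(-2.26) = max(0, -2.26) = 0.0
ReLU(-2.2) = max(0, -2.2) = 0.0
ReLU(-0.2) = max(0, -0.2) = 0.0
ReLU(-0.7) = max(0, -0.7) = 0.0
ReLU(-1.47) = max(0, -1.47) = 0.0
ReLU(2.0) = max(0, 2.0) = 2.0
result = [0.0, 0.0, 0.0, 0.0, 0.0, 2.0]

[0.0, 0.0, 0.0, 0.0, 0.0, 2.0]


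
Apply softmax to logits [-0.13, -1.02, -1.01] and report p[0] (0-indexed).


Exponentials: e^-0.13=0.8781, e^-1.02=0.3606, e^-1.01=0.3642
Sum = 1.6029
Softmax = [0.5478, 0.225, 0.2272]
p[0] = 0.8781/1.6029 = 0.5478

0.5478


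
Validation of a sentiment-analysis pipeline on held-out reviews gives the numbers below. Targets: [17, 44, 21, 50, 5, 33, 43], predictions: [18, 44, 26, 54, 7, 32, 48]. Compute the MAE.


Absolute errors: |17-18|=1, |44-44|=0, |21-26|=5, |50-54|=4, |5-7|=2, |33-32|=1, |43-48|=5
Sum = 18
MAE = 18/7 = 18/7

18/7


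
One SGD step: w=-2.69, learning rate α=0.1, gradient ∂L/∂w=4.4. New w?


w_new = w - α·∇
= -2.69 - 0.1·4.4
= -2.69 - 0.44
= -3.13

-3.13


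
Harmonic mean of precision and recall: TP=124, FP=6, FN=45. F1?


Precision = 124/130 = 0.9538
Recall = 124/169 = 0.7337
F1 = 2·P·R/(P+R) = 2·TP/(2·TP+FP+FN) = 248/(248+6+45) = 248/299 = 0.8294

0.8294


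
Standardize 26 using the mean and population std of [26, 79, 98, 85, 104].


μ = 78.4, σ = 27.6738
z = (26 - 78.4)/27.6738 = -1.8935

-1.8935


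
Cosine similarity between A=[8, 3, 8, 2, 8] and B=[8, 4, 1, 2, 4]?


A·B = 8·8 + 3·4 + 8·1 + 2·2 + 8·4 = 120
‖A‖ = √205 = 14.3178, ‖B‖ = √101 = 10.0499
cos = 120/(√205·√101) = 120/√20705 = 0.834

0.834


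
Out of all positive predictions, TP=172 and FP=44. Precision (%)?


Precision = TP/(TP+FP)
= 172/(172+44)
= 172/216 = 79.63%

79.63%


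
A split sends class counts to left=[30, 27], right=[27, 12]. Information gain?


Parent = [57, 39], H_parent = 0.9745
H_left = 0.998 (n=57), H_right = 0.8905 (n=39)
H_children = (57/96)·0.998 + (39/96)·0.8905 = 0.9543
IG = 0.9745 - 0.9543 = 0.0202

0.0202


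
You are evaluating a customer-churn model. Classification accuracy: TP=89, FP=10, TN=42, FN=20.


Accuracy = (TP+TN)/(TP+TN+FP+FN)
= (89+42)/(161)
= 131/161 = 81.37%

81.37%


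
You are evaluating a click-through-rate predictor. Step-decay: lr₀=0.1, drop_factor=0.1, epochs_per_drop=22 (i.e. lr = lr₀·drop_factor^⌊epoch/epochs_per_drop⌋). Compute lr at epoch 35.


n_drops = ⌊35/22⌋ = 1
lr = 0.1·0.1^1 = 0.1·0.1 = 0.01

0.01


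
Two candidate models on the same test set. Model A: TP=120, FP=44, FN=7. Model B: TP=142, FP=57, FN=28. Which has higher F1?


Model A: P=120/164=0.7317, R=120/127=0.9449, F1=2PR/(P+R)=2TP/(2TP+FP+FN)=240/291=0.8247
Model B: P=142/199=0.7136, R=142/170=0.8353, F1=2PR/(P+R)=2TP/(2TP+FP+FN)=284/369=0.7696
0.8247 > 0.7696 → Model A

Model A


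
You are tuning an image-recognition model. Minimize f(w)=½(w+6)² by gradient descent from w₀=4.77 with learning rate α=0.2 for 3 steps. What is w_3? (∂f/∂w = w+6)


step 1: grad = 4.77+6 = 10.77; w = 4.77 - 0.2·(10.77) = 2.616
step 2: grad = 2.616+6 = 8.616; w = 2.616 - 0.2·(8.616) = 0.8928
step 3: grad = 0.8928+6 = 6.8928; w = 0.8928 - 0.2·(6.8928) = -0.48576

-0.48576


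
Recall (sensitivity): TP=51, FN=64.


Recall = TP/(TP+FN)
= 51/(51+64)
= 51/115 = 44.35%

44.35%


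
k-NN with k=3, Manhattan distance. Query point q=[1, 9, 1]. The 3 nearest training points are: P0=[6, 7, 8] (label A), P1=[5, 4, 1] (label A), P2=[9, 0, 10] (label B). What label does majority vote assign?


d(q,P0) = 14  (label A)
d(q,P1) = 9  (label A)
d(q,P2) = 26  (label B)
Votes: A=2, B=1
Majority → A

A


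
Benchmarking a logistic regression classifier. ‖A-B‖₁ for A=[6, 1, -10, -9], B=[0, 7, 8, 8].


d = |6-0| + |1-7| + |-10-8| + |-9-8|
  = 6 + 6 + 18 + 17
  = 47

47


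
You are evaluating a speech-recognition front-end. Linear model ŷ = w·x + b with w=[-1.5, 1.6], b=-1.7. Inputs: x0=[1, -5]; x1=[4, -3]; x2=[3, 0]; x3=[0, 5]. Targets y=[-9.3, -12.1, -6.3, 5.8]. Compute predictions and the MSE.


ŷ0 = (-1.5)·(1) + (1.6)·(-5) - 1.7 = -11.2
ŷ1 = (-1.5)·(4) + (1.6)·(-3) - 1.7 = -12.5
ŷ2 = (-1.5)·(3) + (1.6)·(0) - 1.7 = -6.2
ŷ3 = (-1.5)·(0) + (1.6)·(5) - 1.7 = 6.3
errors² = [3.61, 0.16, 0.01, 0.25]
MSE = 4.0300/4 = 1.0075

1.0075


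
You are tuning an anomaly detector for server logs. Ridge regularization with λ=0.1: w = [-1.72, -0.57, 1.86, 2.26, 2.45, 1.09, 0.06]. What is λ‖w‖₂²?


‖w‖₂² = (-1.72)² + (-0.57)² + (1.86)² + (2.26)² + (2.45)² + (1.09)² + (0.06)²
     = 2.9584 + 0.3249 + 3.4596 + 5.1076 + 6.0025 + 1.1881 + 0.0036
     = 19.0447
λ·‖w‖₂² = 0.1·19.0447 = 1.90447

1.90447


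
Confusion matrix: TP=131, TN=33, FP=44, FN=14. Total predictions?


Total = TP + TN + FP + FN
= 131 + 33 + 44 + 14
= 222
(Predicted positive: 175, predicted negative: 47)

222


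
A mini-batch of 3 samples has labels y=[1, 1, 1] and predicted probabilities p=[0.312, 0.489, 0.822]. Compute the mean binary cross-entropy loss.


L[0] = -ln(0.312) = 1.1648
L[1] = -ln(0.489) = 0.7154
L[2] = -ln(0.822) = 0.196
mean = (1.1648 + 0.7154 + 0.196)/3 = 0.6921

0.6921


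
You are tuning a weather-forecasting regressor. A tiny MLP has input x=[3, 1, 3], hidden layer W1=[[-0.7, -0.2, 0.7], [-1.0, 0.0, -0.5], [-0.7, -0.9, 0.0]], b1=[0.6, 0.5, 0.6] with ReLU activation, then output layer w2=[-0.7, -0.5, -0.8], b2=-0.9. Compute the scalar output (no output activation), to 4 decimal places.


z1[0] = (-0.7)·(3) + (-0.2)·(1) + (0.7)·(3) + 0.6 = 0.4
z1[1] = (-1.0)·(3) + (0.0)·(1) + (-0.5)·(3) + 0.5 = -4.0
z1[2] = (-0.7)·(3) + (-0.9)·(1) + (0.0)·(3) + 0.6 = -2.4
h = ReLU(z1) = [0.4, 0.0, 0.0]
output = (-0.7)·(0.4) + (-0.5)·(0.0) + (-0.8)·(0.0) - 0.9 = -1.18

-1.18


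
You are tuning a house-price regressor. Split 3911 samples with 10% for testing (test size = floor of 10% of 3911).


Test = ⌊3911·10/100⌋ = 391
Train = 3911 - 391 = 3520

Train: 3520, Test: 391


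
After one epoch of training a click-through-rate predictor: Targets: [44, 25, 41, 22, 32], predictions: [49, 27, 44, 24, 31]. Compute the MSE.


Squared errors: (44-49)²=25, (25-27)²=4, (41-44)²=9, (22-24)²=4, (32-31)²=1
Sum = 43
MSE = 43/5 = 43/5

43/5


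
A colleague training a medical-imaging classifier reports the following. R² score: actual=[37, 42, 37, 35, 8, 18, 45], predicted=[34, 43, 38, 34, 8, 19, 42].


ȳ = 31.7143
SS_res = Σ(y-ŷ)² = 22
SS_tot = Σ(y-ȳ)² = 1099.43
R² = 1 - SS_res/SS_tot = 1 - 0.02 = 0.98

0.98


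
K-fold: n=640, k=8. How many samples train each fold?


Fold size = 640/8 = 80
Training per fold = 640 - 80 = 560

560


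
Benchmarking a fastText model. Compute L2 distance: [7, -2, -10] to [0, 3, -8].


d = √((7-0)² + (-2-3)² + (-10+ 8)²)
  = √(49 + 25 + 4)
  = √78 = 8.8318

8.8318


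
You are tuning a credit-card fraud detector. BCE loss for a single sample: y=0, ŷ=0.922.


BCE = -[y·ln(p) + (1-y)·ln(1-p)]
= -0 - 1·ln(1-0.922)
= -ln(0.078) = 2.551

2.551


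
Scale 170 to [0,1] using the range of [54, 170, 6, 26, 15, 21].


min=6, max=170
(170-6)/(170-6) = 164/164 = 1.0

1.0


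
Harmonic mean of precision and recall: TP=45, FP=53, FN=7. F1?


Precision = 45/98 = 0.4592
Recall = 45/52 = 0.8654
F1 = 2·P·R/(P+R) = 2·TP/(2·TP+FP+FN) = 90/(90+53+7) = 90/150 = 0.6

0.6


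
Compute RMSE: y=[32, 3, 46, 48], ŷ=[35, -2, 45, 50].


MSE = 39/4 = 9.75
RMSE = √(39/4) = 3.1225

3.1225


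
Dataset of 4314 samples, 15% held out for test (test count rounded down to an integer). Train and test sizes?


Test = ⌊4314·15/100⌋ = 647
Train = 4314 - 647 = 3667

Train: 3667, Test: 647


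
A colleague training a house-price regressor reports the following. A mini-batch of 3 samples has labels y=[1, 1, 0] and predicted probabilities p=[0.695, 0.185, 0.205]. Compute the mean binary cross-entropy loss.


L[0] = -ln(0.695) = 0.3638
L[1] = -ln(0.185) = 1.6874
L[2] = -ln(1-0.205) = -ln(0.795) = 0.2294
mean = (0.3638 + 1.6874 + 0.2294)/3 = 0.7602

0.7602


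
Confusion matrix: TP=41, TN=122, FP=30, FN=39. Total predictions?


Total = TP + TN + FP + FN
= 41 + 122 + 30 + 39
= 232
(Predicted positive: 71, predicted negative: 161)

232


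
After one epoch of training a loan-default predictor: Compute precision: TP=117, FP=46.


Precision = TP/(TP+FP)
= 117/(117+46)
= 117/163 = 71.78%

71.78%


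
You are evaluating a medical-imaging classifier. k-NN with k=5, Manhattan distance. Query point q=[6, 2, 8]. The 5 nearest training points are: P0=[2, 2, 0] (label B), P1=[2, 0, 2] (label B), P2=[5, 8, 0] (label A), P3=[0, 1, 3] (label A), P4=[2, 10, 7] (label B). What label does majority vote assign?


d(q,P0) = 12  (label B)
d(q,P1) = 12  (label B)
d(q,P2) = 15  (label A)
d(q,P3) = 12  (label A)
d(q,P4) = 13  (label B)
Votes: A=2, B=3
Majority → B

B


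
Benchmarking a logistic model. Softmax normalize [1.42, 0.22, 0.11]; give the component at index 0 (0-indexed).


Exponentials: e^1.42=4.1371, e^0.22=1.2461, e^0.11=1.1163
Sum = 6.4995
Softmax = [0.6365, 0.1917, 0.1717]
p[0] = 4.1371/6.4995 = 0.6365

0.6365


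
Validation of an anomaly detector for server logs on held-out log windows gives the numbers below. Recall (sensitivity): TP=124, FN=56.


Recall = TP/(TP+FN)
= 124/(124+56)
= 124/180 = 68.89%

68.89%


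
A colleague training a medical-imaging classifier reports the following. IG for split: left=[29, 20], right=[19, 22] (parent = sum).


Parent = [48, 42], H_parent = 0.9968
H_left = 0.9755 (n=49), H_right = 0.9961 (n=41)
H_children = (49/90)·0.9755 + (41/90)·0.9961 = 0.9849
IG = 0.9968 - 0.9849 = 0.0119

0.0119


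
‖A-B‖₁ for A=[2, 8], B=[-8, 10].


d = |2+ 8| + |8-10|
  = 10 + 2
  = 12

12


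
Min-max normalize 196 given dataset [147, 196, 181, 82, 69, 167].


min=69, max=196
(196-69)/(196-69) = 127/127 = 1.0

1.0


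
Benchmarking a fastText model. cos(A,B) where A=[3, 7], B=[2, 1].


A·B = 3·2 + 7·1 = 13
‖A‖ = √58 = 7.6158, ‖B‖ = √5 = 2.2361
cos = 13/(√58·√5) = 13/√290 = 0.7634

0.7634


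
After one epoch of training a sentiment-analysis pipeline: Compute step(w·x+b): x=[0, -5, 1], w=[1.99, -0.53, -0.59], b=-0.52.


z = (0)·(1.99) + (-5)·(-0.53) + (1)·(-0.59) - 0.52
  = 1.54
step(z) = 1 (z≥0)

1


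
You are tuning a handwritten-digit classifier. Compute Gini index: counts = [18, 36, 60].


Probabilities: [18/114, 36/114, 60/114] ≈ [0.1579, 0.3158, 0.5263]
Σpᵢ² = (324 + 1296 + 3600)/114² = 5220/12996
Gini = 1 - Σpᵢ² = 1 - 5220/12996 = 0.5983

0.5983


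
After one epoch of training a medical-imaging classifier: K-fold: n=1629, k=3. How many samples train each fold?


Fold size = 1629/3 = 543
Training per fold = 1629 - 543 = 1086

1086


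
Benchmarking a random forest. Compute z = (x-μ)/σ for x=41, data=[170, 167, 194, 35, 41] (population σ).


μ = 121.4, σ = 68.7622
z = (41 - 121.4)/68.7622 = -1.1692

-1.1692


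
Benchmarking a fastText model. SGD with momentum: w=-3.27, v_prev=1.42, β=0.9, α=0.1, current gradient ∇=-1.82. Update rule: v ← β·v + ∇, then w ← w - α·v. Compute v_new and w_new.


v_new = 0.9·1.42 - 1.82 = 1.278 - 1.82 = -0.542
w_new = -3.27 - 0.1·-0.542 = -3.27 + 0.0542 = -3.2158

v_new=-0.542, w_new=-3.2158


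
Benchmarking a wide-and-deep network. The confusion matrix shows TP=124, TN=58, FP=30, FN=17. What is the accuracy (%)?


Accuracy = (TP+TN)/(TP+TN+FP+FN)
= (124+58)/(229)
= 182/229 = 79.48%

79.48%


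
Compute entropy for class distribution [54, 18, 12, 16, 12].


Probabilities: [54/112, 18/112, 12/112, 16/112, 12/112] ≈ [0.4821, 0.1607, 0.1071, 0.1429, 0.1071]
H = -((54/112)·log₂(54/112) + (18/112)·log₂(18/112) + (12/112)·log₂(12/112) + (16/112)·log₂(16/112) + (12/112)·log₂(12/112))
  = 2.0229 bits

2.0229 bits


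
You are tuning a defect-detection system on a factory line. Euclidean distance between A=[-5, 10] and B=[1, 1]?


d = √((-5-1)² + (10-1)²)
  = √(36 + 81)
  = √117 = 10.8167

10.8167


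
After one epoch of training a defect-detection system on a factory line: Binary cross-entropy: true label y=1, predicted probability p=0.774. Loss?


BCE = -[y·ln(p) + (1-y)·ln(1-p)]
= -1·ln(0.774) - 0
= -ln(0.774) = 0.2562

0.2562


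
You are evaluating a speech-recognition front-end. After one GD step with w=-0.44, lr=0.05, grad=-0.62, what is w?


w_new = w - α·∇
= -0.44 - 0.05·-0.62
= -0.44 + 0.031
= -0.409

-0.409


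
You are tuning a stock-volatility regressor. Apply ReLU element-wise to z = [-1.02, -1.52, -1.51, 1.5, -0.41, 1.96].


ReLU(-1.02) = max(0, -1.02) = 0.0
ReLU(-1.52) = max(0, -1.52) = 0.0
ReLU(-1.51) = max(0, -1.51) = 0.0
ReLU(1.5) = max(0, 1.5) = 1.5
ReLU(-0.41) = max(0, -0.41) = 0.0
ReLU(1.96) = max(0, 1.96) = 1.96
result = [0.0, 0.0, 0.0, 1.5, 0.0, 1.96]

[0.0, 0.0, 0.0, 1.5, 0.0, 1.96]


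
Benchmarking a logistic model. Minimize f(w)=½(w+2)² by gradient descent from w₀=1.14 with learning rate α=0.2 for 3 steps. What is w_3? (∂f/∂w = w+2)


step 1: grad = 1.14+2 = 3.14; w = 1.14 - 0.2·(3.14) = 0.512
step 2: grad = 0.512+2 = 2.512; w = 0.512 - 0.2·(2.512) = 0.0096
step 3: grad = 0.0096+2 = 2.0096; w = 0.0096 - 0.2·(2.0096) = -0.39232

-0.39232


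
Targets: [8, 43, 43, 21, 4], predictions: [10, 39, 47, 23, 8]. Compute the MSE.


Squared errors: (8-10)²=4, (43-39)²=16, (43-47)²=16, (21-23)²=4, (4-8)²=16
Sum = 56
MSE = 56/5 = 56/5

56/5


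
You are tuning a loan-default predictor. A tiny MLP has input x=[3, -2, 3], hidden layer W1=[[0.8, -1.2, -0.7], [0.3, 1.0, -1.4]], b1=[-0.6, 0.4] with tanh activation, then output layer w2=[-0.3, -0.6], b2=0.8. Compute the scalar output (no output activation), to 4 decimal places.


z1[0] = (0.8)·(3) + (-1.2)·(-2) + (-0.7)·(3) - 0.6 = 2.1
z1[1] = (0.3)·(3) + (1.0)·(-2) + (-1.4)·(3) + 0.4 = -4.9
h = tanh(z1) = [0.9705, -0.9999]
output = (-0.3)·(0.9705) + (-0.6)·(-0.9999) + 0.8 = 1.1088

1.1088


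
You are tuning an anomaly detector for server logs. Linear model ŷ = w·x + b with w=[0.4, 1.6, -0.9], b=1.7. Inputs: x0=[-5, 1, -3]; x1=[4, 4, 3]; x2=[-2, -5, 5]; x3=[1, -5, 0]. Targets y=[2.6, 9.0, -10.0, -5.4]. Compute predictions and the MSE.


ŷ0 = (0.4)·(-5) + (1.6)·(1) + (-0.9)·(-3) + 1.7 = 4.0
ŷ1 = (0.4)·(4) + (1.6)·(4) + (-0.9)·(3) + 1.7 = 7.0
ŷ2 = (0.4)·(-2) + (1.6)·(-5) + (-0.9)·(5) + 1.7 = -11.6
ŷ3 = (0.4)·(1) + (1.6)·(-5) + (-0.9)·(0) + 1.7 = -5.9
errors² = [1.96, 4.0, 2.56, 0.25]
MSE = 8.7700/4 = 2.1925

2.1925


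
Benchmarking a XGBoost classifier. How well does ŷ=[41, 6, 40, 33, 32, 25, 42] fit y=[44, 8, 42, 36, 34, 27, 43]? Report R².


ȳ = 33.4286
SS_res = Σ(y-ŷ)² = 35
SS_tot = Σ(y-ȳ)² = 971.71
R² = 1 - SS_res/SS_tot = 1 - 0.036 = 0.964

0.964


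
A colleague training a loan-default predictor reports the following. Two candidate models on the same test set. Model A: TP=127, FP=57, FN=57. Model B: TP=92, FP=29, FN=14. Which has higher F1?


Model A: P=127/184=0.6902, R=127/184=0.6902, F1=2PR/(P+R)=2TP/(2TP+FP+FN)=254/368=0.6902
Model B: P=92/121=0.7603, R=92/106=0.8679, F1=2PR/(P+R)=2TP/(2TP+FP+FN)=184/227=0.8106
0.6902 < 0.8106 → Model B

Model B


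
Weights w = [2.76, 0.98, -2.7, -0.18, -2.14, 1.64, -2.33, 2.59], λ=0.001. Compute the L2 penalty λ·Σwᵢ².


‖w‖₂² = (2.76)² + (0.98)² + (-2.7)² + (-0.18)² + (-2.14)² + (1.64)² + (-2.33)² + (2.59)²
     = 7.6176 + 0.9604 + 7.29 + 0.0324 + 4.5796 + 2.6896 + 5.4289 + 6.7081
     = 35.3066
λ·‖w‖₂² = 0.001·35.3066 = 0.035307

0.035307


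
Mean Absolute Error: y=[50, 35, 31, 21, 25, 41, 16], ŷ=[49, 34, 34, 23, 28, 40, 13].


Absolute errors: |50-49|=1, |35-34|=1, |31-34|=3, |21-23|=2, |25-28|=3, |41-40|=1, |16-13|=3
Sum = 14
MAE = 14/7 = 2

2


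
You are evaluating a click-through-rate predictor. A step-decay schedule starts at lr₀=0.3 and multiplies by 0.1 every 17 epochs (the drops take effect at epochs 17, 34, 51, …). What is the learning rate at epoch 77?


n_drops = ⌊77/17⌋ = 4
lr = 0.3·0.1^4 = 0.3·0.0001 = 0.00003

0.00003


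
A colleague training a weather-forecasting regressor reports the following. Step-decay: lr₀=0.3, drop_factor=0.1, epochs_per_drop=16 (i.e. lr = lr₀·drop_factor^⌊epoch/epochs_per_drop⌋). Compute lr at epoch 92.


n_drops = ⌊92/16⌋ = 5
lr = 0.3·0.1^5 = 0.3·0.00001 = 0.000003

0.000003


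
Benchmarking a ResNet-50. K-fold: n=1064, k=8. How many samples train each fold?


Fold size = 1064/8 = 133
Training per fold = 1064 - 133 = 931

931


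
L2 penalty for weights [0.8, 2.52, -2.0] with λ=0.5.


‖w‖₂² = (0.8)² + (2.52)² + (-2.0)²
     = 0.64 + 6.3504 + 4
     = 10.9904
λ·‖w‖₂² = 0.5·10.9904 = 5.4952

5.4952


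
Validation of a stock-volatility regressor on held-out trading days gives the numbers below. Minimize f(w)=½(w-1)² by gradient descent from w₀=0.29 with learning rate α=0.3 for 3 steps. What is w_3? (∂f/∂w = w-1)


step 1: grad = 0.29-1 = -0.71; w = 0.29 - 0.3·(-0.71) = 0.503
step 2: grad = 0.503-1 = -0.497; w = 0.503 - 0.3·(-0.497) = 0.6521
step 3: grad = 0.6521-1 = -0.3479; w = 0.6521 - 0.3·(-0.3479) = 0.75647

0.75647


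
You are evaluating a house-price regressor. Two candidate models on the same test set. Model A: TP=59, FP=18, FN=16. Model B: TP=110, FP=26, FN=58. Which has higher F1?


Model A: P=59/77=0.7662, R=59/75=0.7867, F1=2PR/(P+R)=2TP/(2TP+FP+FN)=118/152=0.7763
Model B: P=110/136=0.8088, R=110/168=0.6548, F1=2PR/(P+R)=2TP/(2TP+FP+FN)=220/304=0.7237
0.7763 > 0.7237 → Model A

Model A


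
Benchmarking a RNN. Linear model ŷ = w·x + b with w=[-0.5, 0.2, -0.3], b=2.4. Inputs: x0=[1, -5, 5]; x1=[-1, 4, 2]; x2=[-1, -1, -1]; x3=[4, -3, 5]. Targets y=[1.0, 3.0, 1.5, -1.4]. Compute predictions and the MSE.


ŷ0 = (-0.5)·(1) + (0.2)·(-5) + (-0.3)·(5) + 2.4 = -0.6
ŷ1 = (-0.5)·(-1) + (0.2)·(4) + (-0.3)·(2) + 2.4 = 3.1
ŷ2 = (-0.5)·(-1) + (0.2)·(-1) + (-0.3)·(-1) + 2.4 = 3.0
ŷ3 = (-0.5)·(4) + (0.2)·(-3) + (-0.3)·(5) + 2.4 = -1.7
errors² = [2.56, 0.01, 2.25, 0.09]
MSE = 4.9100/4 = 1.2275

1.2275
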